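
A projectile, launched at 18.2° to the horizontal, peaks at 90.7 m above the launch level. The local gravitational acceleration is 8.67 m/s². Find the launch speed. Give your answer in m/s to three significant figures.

At the peak v_y = 0, so v_y0 = √(2gH) = √(2 × 8.67 × 90.7) = 39.66 m/s.
v_y0 = v₀ sin θ ⇒ v₀ = 39.66 / sin 18.2° = 127.0 m/s.

127 m/s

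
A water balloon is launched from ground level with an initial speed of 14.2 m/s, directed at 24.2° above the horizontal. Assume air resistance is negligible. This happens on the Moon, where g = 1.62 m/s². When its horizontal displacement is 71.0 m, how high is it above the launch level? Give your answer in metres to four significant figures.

Horizontal component vₓ = 14.20 cos 24.2° = 12.95 m/s; vertical v_y0 = 14.20 sin 24.2° = 5.821 m/s.
At x = 71.0 m, t = x/vₓ = 71.0/12.95 = 5.482 s.
Height: y = v_y0 t − ½ g t² = 5.821 × 5.482 − 0.8100 × 5.482² = 31.91 − 24.34 = 7.569 m.

7.569 m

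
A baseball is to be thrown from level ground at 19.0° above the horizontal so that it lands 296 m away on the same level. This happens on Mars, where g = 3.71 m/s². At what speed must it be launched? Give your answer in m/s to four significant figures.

From R = (v₀² / g) sin 2θ: v₀ = √(gR / sin 2θ).
v₀ = √(3.71 × 296 / sin 38.00°) = √(1098 / 0.6157) = √1783.7 = 42.23 m/s.

42.23 m/s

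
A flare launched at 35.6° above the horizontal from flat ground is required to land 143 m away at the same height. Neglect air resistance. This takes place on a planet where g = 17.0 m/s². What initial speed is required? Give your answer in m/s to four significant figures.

Level-ground range: R = v₀² sin(2θ)/g, so v₀ = √(gR / sin 2θ).
v₀ = √(17.0 × 143 / sin 71.20°) = √(2431 / 0.9466) = √2568.0 = 50.68 m/s.

50.68 m/s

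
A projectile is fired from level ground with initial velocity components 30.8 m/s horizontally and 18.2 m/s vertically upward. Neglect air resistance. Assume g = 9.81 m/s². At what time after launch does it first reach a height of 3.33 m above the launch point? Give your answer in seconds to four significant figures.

Set y = v_y0 t − ½ g t² = 3.33: 4.905 t² − 18.20 t + 3.33 = 0.
t = [18.20 ± √(18.20² − 2·9.81·3.33)] / 9.81 = (18.20 ± 16.31) / 9.81, so t = 0.1930 s or t = 3.517 s.
The first (ascending) time is 0.1930 s.

0.1930 s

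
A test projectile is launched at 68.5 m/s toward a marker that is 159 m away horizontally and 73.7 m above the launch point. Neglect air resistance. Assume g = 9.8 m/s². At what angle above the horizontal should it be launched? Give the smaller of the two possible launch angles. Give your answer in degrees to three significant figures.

Trajectory: y = x tanθ − g x² (1 + tan²θ)/(2v₀²). With x = 159, y = 73.7, v₀ = 68.5, g = 9.80:
26.40 tan²θ − 159 tanθ + (100.1) = 0.
tanθ = [159 ± √(159² − 4 × 26.40 × (100.1))] / (2 × 26.40) = (159 ± 121.3) / 52.80, giving tanθ = 0.7143 or 5.308.
θ = 35.54° or 79.33°; the smaller is 35.54°.

35.5°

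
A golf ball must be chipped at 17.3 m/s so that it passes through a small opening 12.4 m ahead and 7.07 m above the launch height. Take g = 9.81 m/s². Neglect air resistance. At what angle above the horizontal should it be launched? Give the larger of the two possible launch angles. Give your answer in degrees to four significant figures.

Trajectory: y = x tanθ − g x² (1 + tan²θ)/(2v₀²). With x = 12.4, y = 7.07, v₀ = 17.3, g = 9.81:
2.520 tan²θ − 12.4 tanθ + (9.590) = 0.
tanθ = [12.4 ± √(12.4² − 4 × 2.520 × (9.590))] / (2 × 2.520) = (12.4 ± 7.556) / 5.040, giving tanθ = 0.9611 or 3.960.
θ = 43.86° or 75.83°; the larger is 75.83°.

75.83°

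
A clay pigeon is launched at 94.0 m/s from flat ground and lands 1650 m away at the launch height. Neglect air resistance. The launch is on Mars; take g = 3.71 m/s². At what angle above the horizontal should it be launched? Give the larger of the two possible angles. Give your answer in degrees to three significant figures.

68.1°

R = v₀² sin 2θ / g gives sin 2θ = gR/v₀² = 3.71·1650/94.0² = 0.6928.
2θ = 43.85° or 180° − 43.85° = 136.1°, so θ = 21.93° or 68.07°.
The larger angle is 68.07°.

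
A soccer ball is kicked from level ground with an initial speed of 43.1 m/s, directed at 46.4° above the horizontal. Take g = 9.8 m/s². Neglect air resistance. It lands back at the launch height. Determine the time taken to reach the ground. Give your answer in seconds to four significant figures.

6.370 s

Components: vₓ = 43.10 cos 46.4° = 29.72 m/s, v_y0 = 43.10 sin 46.4° = 31.21 m/s.
It returns to y = 0 when t = 2 v_y0 / g = 2(31.21)/9.80 = 6.370 s.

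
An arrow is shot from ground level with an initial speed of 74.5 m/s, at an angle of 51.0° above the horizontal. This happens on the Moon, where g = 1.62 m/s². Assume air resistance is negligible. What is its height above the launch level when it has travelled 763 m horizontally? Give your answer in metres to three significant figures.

vₓ = 74.50 cos 51.0° = 46.88 m/s; v_y0 = 74.50 sin 51.0° = 57.90 m/s.
x = vₓ t ⇒ t = 763/46.88 = 16.27 s.
Height: y = v_y0 t − ½ g t² = 57.90 × 16.27 − 0.8100 × 16.27² = 942.2 − 214.5 = 727.7 m.

728 m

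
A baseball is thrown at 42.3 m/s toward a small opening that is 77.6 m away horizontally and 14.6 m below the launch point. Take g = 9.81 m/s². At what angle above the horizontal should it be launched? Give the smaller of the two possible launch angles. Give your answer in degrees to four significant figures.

1.416°

Trajectory: y = x tanθ − g x² (1 + tan²θ)/(2v₀²). With x = 77.6, y = −14.6, v₀ = 42.3, g = 9.81:
16.51 tan²θ − 77.6 tanθ + (1.908) = 0.
tanθ = [77.6 ± √(77.6² − 4 × 16.51 × (1.908))] / (2 × 16.51) = (77.6 ± 76.78) / 33.02, giving tanθ = 0.02471 or 4.676.
θ = 1.416° or 77.93°; the smaller is 1.416°.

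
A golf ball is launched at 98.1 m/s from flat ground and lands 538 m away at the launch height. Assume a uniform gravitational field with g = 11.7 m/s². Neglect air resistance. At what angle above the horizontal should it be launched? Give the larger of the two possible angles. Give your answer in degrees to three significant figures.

69.6°

R = v₀² sin 2θ / g gives sin 2θ = gR/v₀² = 11.7·538/98.1² = 0.6541.
2θ = 40.85° or 180° − 40.85° = 139.2°, so θ = 20.42° or 69.58°.
The larger angle is 69.58°.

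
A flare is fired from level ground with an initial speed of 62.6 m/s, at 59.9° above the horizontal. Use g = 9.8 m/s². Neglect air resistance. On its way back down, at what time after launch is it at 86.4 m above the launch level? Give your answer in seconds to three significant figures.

9.12 s

vₓ = 62.60 cos 59.9° = 31.39 m/s; v_y0 = 62.60 sin 59.9° = 54.16 m/s.
Require v_y0 t − ½ g t² = 86.4, i.e. 4.900 t² − 54.16 t + 86.4 = 0.
Quadratic formula: t = (54.16 ± √1239.7) / 9.80 = (54.16 ± 35.21) / 9.80 → t = 1.934 s or 9.119 s.
The descending-branch root is 9.119 s.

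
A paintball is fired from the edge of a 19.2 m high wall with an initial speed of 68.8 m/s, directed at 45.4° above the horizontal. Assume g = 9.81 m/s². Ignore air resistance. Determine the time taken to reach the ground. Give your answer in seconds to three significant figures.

10.4 s

Horizontal component vₓ = 68.80 cos 45.4° = 48.31 m/s; vertical v_y0 = 68.80 sin 45.4° = 48.99 m/s.
With up positive and y = 0 at the ground: y(t) = 19.2 + (48.99) t − 4.905 t². Setting y = 0 and taking the positive root: t = [48.99 + √(48.99² + 2·9.81·19.2)] / 9.81 = (48.99 + 52.69) / 9.81 = 10.36 s.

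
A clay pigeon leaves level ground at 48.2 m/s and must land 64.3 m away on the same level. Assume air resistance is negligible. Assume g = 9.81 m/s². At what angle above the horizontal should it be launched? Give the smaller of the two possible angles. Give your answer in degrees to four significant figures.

7.877°

R = v₀² sin 2θ / g gives sin 2θ = gR/v₀² = 9.81·64.3/48.2² = 0.2715.
2θ = 15.75° or 180° − 15.75° = 164.2°, so θ = 7.877° or 82.12°.
The smaller angle is 7.877°.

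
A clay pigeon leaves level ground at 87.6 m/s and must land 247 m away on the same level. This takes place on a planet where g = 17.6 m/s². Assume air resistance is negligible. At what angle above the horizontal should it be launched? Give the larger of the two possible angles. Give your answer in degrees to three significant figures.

Level-ground range R = v₀² sin(2θ)/g ⇒ sin(2θ) = gR/v₀² = 17.6 × 247 / 87.6² = 0.5665.
2θ = 34.51° or 180° − 34.51° = 145.5°, so θ = 17.25° or 72.75°.
The larger angle is 72.75°.

72.7°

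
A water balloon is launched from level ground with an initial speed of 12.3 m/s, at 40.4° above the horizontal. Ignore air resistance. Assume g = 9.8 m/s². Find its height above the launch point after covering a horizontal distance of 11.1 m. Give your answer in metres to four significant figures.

Resolve: vₓ = 12.30 cos 40.4° = 9.367 m/s and v_y0 = 12.30 sin 40.4° = 7.972 m/s.
At x = 11.1 m, t = x/vₓ = 11.1/9.367 = 1.185 s.
Height: y = v_y0 t − ½ g t² = 7.972 × 1.185 − 4.900 × 1.185² = 9.447 − 6.881 = 2.566 m.

2.566 m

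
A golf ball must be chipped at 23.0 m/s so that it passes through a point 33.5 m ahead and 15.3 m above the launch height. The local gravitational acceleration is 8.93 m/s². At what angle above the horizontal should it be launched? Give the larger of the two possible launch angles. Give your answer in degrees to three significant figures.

Trajectory: y = x tanθ − g x² (1 + tan²θ)/(2v₀²). With x = 33.5, y = 15.3, v₀ = 23.0, g = 8.93:
9.472 tan²θ − 33.5 tanθ + (24.77) = 0.
tanθ = [33.5 ± √(33.5² − 4 × 9.472 × (24.77))] / (2 × 9.472) = (33.5 ± 13.55) / 18.94, giving tanθ = 1.053 or 2.484.
θ = 46.48° or 68.07°; the larger is 68.07°.

68.1°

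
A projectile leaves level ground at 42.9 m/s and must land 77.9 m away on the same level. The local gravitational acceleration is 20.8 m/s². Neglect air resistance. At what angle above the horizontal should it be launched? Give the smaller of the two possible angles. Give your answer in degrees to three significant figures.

Level-ground range R = v₀² sin(2θ)/g ⇒ sin(2θ) = gR/v₀² = 20.8 × 77.9 / 42.9² = 0.8804.
2θ = 61.69° or 180° − 61.69° = 118.3°, so θ = 30.85° or 59.15°.
The smaller angle is 30.85°.

30.8°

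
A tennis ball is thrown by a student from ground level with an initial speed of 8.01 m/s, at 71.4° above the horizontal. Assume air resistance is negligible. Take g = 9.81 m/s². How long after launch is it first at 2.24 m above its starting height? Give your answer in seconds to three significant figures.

0.397 s

Resolve: vₓ = 8.010 cos 71.4° = 2.555 m/s and v_y0 = 8.010 sin 71.4° = 7.592 m/s.
Set y = v_y0 t − ½ g t² = 2.24: 4.905 t² − 7.592 t + 2.24 = 0.
Quadratic formula: t = (7.592 ± √13.684) / 9.81 = (7.592 ± 3.699) / 9.81 → t = 0.3968 s or 1.151 s.
The first (ascending) time is 0.3968 s.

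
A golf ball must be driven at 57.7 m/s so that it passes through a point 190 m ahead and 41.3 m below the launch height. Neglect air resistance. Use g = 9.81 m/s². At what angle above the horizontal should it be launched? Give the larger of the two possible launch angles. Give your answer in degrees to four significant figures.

Trajectory: y = x tanθ − g x² (1 + tan²θ)/(2v₀²). With x = 190, y = −41.3, v₀ = 57.7, g = 9.81:
53.19 tan²θ − 190 tanθ + (11.89) = 0.
tanθ = [190 ± √(190² − 4 × 53.19 × (11.89))] / (2 × 53.19) = (190 ± 183.2) / 106.4, giving tanθ = 0.06369 or 3.509.
θ = 3.644° or 74.09°; the larger is 74.09°.

74.09°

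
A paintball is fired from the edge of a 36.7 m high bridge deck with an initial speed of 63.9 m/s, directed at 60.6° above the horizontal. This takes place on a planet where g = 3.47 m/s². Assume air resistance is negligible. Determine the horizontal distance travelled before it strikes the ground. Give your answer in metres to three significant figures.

Horizontal component vₓ = 63.90 cos 60.6° = 31.37 m/s; vertical v_y0 = 63.90 sin 60.6° = 55.67 m/s.
The projectile lands when y = 36.7 + (55.67) t − ½·3.47·t² = 0. Positive root: t = (55.67 + √(55.67² + 2·3.47·36.7)) / 3.47 = (55.67 + 57.91) / 3.47 = 32.73 s.
Horizontal distance: R = vₓ t = 31.37 × 32.73 = 1027 m.

1030 m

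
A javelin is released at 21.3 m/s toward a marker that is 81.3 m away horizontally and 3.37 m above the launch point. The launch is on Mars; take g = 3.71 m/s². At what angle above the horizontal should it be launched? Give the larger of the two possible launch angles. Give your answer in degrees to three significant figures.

68.7°

Trajectory: y = x tanθ − g x² (1 + tan²θ)/(2v₀²). With x = 81.3, y = 3.37, v₀ = 21.3, g = 3.71:
27.03 tan²θ − 81.3 tanθ + (30.40) = 0.
tanθ = [81.3 ± √(81.3² − 4 × 27.03 × (30.40))] / (2 × 27.03) = (81.3 ± 57.65) / 54.05, giving tanθ = 0.4375 or 2.571.
θ = 23.63° or 68.75°; the larger is 68.75°.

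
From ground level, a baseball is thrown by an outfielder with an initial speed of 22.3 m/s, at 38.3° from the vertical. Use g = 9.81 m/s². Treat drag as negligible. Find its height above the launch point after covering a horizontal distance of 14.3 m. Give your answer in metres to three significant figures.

Components: vₓ = 22.30 sin 38.3° = 13.82 m/s, v_y0 = 22.30 cos 38.3° = 17.50 m/s.
Time to reach x = 14.3 m: t = x/vₓ = 14.3/13.82 = 1.035 s.
Height: y = v_y0 t − ½ g t² = 17.50 × 1.035 − 4.905 × 1.035² = 18.11 − 5.251 = 12.86 m.

12.9 m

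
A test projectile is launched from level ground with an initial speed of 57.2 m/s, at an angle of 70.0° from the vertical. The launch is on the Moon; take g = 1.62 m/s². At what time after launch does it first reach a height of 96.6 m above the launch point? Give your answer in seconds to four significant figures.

6.921 s

Components: vₓ = 57.20 sin 70.0° = 53.75 m/s, v_y0 = 57.20 cos 70.0° = 19.56 m/s.
Require v_y0 t − ½ g t² = 96.6, i.e. 0.8100 t² − 19.56 t + 96.6 = 0.
t = [19.56 ± √(19.56² − 2·1.62·96.6)] / 1.62 = (19.56 ± 8.352) / 1.62, so t = 6.921 s or t = 17.23 s.
The first (ascending) time is 6.921 s.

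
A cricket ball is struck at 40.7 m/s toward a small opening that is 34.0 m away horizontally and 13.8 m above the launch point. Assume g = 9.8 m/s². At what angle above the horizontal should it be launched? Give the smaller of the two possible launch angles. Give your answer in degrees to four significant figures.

Trajectory: y = x tanθ − g x² (1 + tan²θ)/(2v₀²). With x = 34.0, y = 13.8, v₀ = 40.7, g = 9.80:
3.420 tan²θ − 34.0 tanθ + (17.22) = 0.
tanθ = [34.0 ± √(34.0² − 4 × 3.420 × (17.22))] / (2 × 3.420) = (34.0 ± 30.34) / 6.839, giving tanθ = 0.5353 or 9.408.
θ = 28.16° or 83.93°; the smaller is 28.16°.

28.16°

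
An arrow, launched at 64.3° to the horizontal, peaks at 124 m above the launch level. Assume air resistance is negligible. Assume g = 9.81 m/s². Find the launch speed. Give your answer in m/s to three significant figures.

54.7 m/s

At the peak v_y = 0, so v_y0 = √(2gH) = √(2 × 9.81 × 124) = 49.32 m/s.
v_y0 = v₀ sin θ ⇒ v₀ = 49.32 / sin 64.3° = 54.74 m/s.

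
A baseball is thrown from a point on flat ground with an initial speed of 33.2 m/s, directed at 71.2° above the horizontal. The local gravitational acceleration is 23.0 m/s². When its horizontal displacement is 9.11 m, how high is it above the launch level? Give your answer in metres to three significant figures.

18.4 m

Components: vₓ = 33.20 cos 71.2° = 10.70 m/s, v_y0 = 33.20 sin 71.2° = 31.43 m/s.
Time to reach x = 9.11 m: t = x/vₓ = 9.11/10.70 = 0.8515 s.
Height: y = v_y0 t − ½ g t² = 31.43 × 0.8515 − 11.50 × 0.8515² = 26.76 − 8.337 = 18.42 m.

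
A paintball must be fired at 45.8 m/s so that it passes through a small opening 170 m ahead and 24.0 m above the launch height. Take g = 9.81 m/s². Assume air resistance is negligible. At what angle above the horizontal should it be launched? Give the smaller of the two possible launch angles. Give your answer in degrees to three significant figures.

38.0°

Trajectory: y = x tanθ − g x² (1 + tan²θ)/(2v₀²). With x = 170, y = 24.0, v₀ = 45.8, g = 9.81:
67.58 tan²θ − 170 tanθ + (91.58) = 0.
tanθ = [170 ± √(170² − 4 × 67.58 × (91.58))] / (2 × 67.58) = (170 ± 64.38) / 135.2, giving tanθ = 0.7814 or 1.734.
θ = 38.01° or 60.03°; the smaller is 38.01°.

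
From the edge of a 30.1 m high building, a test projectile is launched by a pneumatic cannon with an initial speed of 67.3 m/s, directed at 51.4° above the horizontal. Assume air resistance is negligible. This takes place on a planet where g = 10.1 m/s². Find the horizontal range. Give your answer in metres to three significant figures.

460 m

Components: vₓ = 67.30 cos 51.4° = 41.99 m/s, v_y0 = 67.30 sin 51.4° = 52.60 m/s.
The projectile lands when y = 30.1 + (52.60) t − ½·10.1·t² = 0. Positive root: t = (52.60 + √(52.60² + 2·10.1·30.1)) / 10.1 = (52.60 + 58.09) / 10.1 = 10.96 s.
Horizontal distance: R = vₓ t = 41.99 × 10.96 = 460.1 m.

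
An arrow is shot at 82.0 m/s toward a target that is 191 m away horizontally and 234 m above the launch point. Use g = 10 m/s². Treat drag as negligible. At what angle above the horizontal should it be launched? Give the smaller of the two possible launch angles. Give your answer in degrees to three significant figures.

Trajectory: y = x tanθ − g x² (1 + tan²θ)/(2v₀²). With x = 191, y = 234, v₀ = 82.0, g = 10.0:
27.13 tan²θ − 191 tanθ + (261.1) = 0.
tanθ = [191 ± √(191² − 4 × 27.13 × (261.1))] / (2 × 27.13) = (191 ± 90.26) / 54.25, giving tanθ = 1.857 or 5.184.
θ = 61.70° or 79.08°; the smaller is 61.70°.

61.7°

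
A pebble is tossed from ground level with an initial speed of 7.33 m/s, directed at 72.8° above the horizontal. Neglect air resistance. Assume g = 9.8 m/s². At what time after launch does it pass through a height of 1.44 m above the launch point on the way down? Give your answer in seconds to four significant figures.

vₓ = 7.330 cos 72.8° = 2.168 m/s; v_y0 = 7.330 sin 72.8° = 7.002 m/s.
Height y(t) = 7.002 t − 4.900 t² = 1.44 gives 4.900 t² − 7.002 t + 1.44 = 0.
t = [7.002 ± √(7.002² − 2·9.80·1.44)] / 9.80 = (7.002 ± 4.561) / 9.80, so t = 0.2491 s or t = 1.180 s.
The descending-branch root is 1.180 s.

1.180 s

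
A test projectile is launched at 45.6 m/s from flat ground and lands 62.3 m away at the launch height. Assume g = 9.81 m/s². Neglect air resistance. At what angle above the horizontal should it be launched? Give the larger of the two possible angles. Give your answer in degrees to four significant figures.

From R = (v₀²/g) sin 2θ: sin 2θ = 9.81 × 62.3 / 2079.4 = 0.2939.
2θ = 17.09° or 180° − 17.09° = 162.9°, so θ = 8.546° or 81.45°.
The larger angle is 81.45°.

81.45°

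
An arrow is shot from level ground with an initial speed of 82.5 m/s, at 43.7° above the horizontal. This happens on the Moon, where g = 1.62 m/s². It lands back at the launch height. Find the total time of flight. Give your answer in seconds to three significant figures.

70.4 s

Components: vₓ = 82.50 cos 43.7° = 59.64 m/s, v_y0 = 82.50 sin 43.7° = 57.00 m/s.
Landing at launch height ⇒ T = 2 v_y0 / g = 2 × 57.00 / 1.62 = 70.37 s.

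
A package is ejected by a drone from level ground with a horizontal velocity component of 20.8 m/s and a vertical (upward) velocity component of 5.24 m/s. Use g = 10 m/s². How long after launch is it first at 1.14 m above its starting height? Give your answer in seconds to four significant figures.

0.3082 s

Set y = v_y0 t − ½ g t² = 1.14: 5.000 t² − 5.240 t + 1.14 = 0.
t = [5.240 ± √(5.240² − 2·10.0·1.14)] / 10.0 = (5.240 ± 2.158) / 10.0, so t = 0.3082 s or t = 0.7398 s.
The first (ascending) time is 0.3082 s.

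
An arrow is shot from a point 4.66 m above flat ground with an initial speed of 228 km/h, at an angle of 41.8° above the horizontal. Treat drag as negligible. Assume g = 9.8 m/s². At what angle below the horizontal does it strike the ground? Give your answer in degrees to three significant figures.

42.5°

Convert: 228 km/h = 228/3.6 = 63.33 m/s.
Components: vₓ = 63.33 cos 41.8° = 47.21 m/s, v_y0 = 63.33 sin 41.8° = 42.21 m/s.
Vertical motion (up positive, ground at y = 0): 4.900 t² − (42.21) t − 4.66 = 0, so t = (42.21 + √(42.21² + 2·9.80·4.66)) / 9.80 = (42.21 + 43.28) / 9.80 = 8.724 s.
At impact: v_y = v_y0 − g t = −43.28 m/s; vₓ = 47.21 m/s.
Angle below horizontal: arctan(|v_y|/vₓ) = arctan(43.28/47.21) = 42.51°.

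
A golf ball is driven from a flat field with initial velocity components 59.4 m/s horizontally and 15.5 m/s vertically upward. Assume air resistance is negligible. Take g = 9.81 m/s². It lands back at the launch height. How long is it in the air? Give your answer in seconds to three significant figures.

Time of flight on level ground: T = 2 v_y0 / g = 2 × 15.50 / 9.81 = 3.160 s.

3.16 s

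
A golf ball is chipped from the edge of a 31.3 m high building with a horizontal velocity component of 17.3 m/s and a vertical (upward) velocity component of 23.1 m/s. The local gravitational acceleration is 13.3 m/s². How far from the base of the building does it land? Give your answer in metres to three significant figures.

78.1 m

Vertical motion (up positive, ground at y = 0): 6.650 t² − (23.10) t − 31.3 = 0, so t = (23.10 + √(23.10² + 2·13.3·31.3)) / 13.3 = (23.10 + 36.96) / 13.3 = 4.516 s.
Horizontal distance: R = vₓ t = 17.30 × 4.516 = 78.13 m.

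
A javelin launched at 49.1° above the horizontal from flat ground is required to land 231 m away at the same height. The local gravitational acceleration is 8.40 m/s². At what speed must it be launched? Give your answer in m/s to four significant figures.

44.28 m/s

Level-ground range: R = v₀² sin(2θ)/g, so v₀ = √(gR / sin 2θ).
v₀ = √(8.40 × 231 / sin 98.20°) = √(1940 / 0.9898) = √1960.4 = 44.28 m/s.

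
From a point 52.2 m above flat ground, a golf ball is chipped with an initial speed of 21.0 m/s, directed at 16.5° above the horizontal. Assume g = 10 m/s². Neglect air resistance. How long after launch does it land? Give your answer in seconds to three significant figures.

3.88 s

Components: vₓ = 21.00 cos 16.5° = 20.14 m/s, v_y0 = 21.00 sin 16.5° = 5.964 m/s.
Vertical motion (up positive, ground at y = 0): 5.000 t² − (5.964) t − 52.2 = 0, so t = (5.964 + √(5.964² + 2·10.0·52.2)) / 10.0 = (5.964 + 32.86) / 10.0 = 3.882 s.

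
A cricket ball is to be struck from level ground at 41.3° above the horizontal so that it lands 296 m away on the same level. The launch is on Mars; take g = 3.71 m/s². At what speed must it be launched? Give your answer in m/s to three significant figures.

From R = (v₀² / g) sin 2θ: v₀ = √(gR / sin 2θ).
v₀ = √(3.71 × 296 / sin 82.60°) = √(1098 / 0.9917) = √1107.4 = 33.28 m/s.

33.3 m/s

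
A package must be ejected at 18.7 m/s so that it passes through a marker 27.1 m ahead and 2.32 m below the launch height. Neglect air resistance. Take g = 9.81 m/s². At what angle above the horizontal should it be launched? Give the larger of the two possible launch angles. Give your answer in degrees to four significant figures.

Trajectory: y = x tanθ − g x² (1 + tan²θ)/(2v₀²). With x = 27.1, y = −2.32, v₀ = 18.7, g = 9.81:
10.30 tan²θ − 27.1 tanθ + (7.981) = 0.
tanθ = [27.1 ± √(27.1² − 4 × 10.30 × (7.981))] / (2 × 10.30) = (27.1 ± 20.14) / 20.60, giving tanθ = 0.3379 or 2.293.
θ = 18.67° or 66.44°; the larger is 66.44°.

66.44°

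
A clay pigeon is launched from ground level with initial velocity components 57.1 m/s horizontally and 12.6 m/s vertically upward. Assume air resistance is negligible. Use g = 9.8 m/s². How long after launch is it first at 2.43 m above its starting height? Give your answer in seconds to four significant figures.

0.2100 s

Set y = v_y0 t − ½ g t² = 2.43: 4.900 t² − 12.60 t + 2.43 = 0.
Quadratic formula: t = (12.60 ± √111.13) / 9.80 = (12.60 ± 10.54) / 9.80 → t = 0.2100 s or 2.361 s.
The first (ascending) time is 0.2100 s.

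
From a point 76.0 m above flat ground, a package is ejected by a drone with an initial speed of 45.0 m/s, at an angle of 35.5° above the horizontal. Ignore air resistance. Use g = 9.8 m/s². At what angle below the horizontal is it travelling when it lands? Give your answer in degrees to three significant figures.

Resolve: vₓ = 45.00 cos 35.5° = 36.64 m/s and v_y0 = 45.00 sin 35.5° = 26.13 m/s.
With up positive and y = 0 at the ground: y(t) = 76.0 + (26.13) t − 4.900 t². Setting y = 0 and taking the positive root: t = [26.13 + √(26.13² + 2·9.80·76.0)] / 9.80 = (26.13 + 46.61) / 9.80 = 7.423 s.
At impact: v_y = v_y0 − g t = −46.61 m/s; vₓ = 36.64 m/s.
Angle below horizontal: arctan(|v_y|/vₓ) = arctan(46.61/36.64) = 51.83°.

51.8°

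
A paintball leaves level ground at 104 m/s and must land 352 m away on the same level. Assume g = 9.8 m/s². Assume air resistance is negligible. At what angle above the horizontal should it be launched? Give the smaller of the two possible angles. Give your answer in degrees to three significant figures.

From R = (v₀²/g) sin 2θ: sin 2θ = 9.80 × 352 / 10816 = 0.3189.
2θ = 18.60° or 180° − 18.60° = 161.4°, so θ = 9.299° or 80.70°.
The smaller angle is 9.299°.

9.30°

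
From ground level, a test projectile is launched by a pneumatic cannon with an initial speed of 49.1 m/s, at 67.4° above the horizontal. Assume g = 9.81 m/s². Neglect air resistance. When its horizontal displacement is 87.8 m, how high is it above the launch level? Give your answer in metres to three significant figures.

Horizontal component vₓ = 49.10 cos 67.4° = 18.87 m/s; vertical v_y0 = 49.10 sin 67.4° = 45.33 m/s.
Time to reach x = 87.8 m: t = x/vₓ = 87.8/18.87 = 4.653 s.
Height: y = v_y0 t − ½ g t² = 45.33 × 4.653 − 4.905 × 4.653² = 210.9 − 106.2 = 104.7 m.

105 m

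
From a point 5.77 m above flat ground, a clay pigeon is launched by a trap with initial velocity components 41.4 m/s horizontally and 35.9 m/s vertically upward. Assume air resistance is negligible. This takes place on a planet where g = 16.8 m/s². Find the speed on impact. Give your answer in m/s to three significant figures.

56.5 m/s

The projectile lands when y = 5.77 + (35.90) t − ½·16.8·t² = 0. Positive root: t = (35.90 + √(35.90² + 2·16.8·5.77)) / 16.8 = (35.90 + 38.51) / 16.8 = 4.429 s.
Vertical velocity at impact: v_y = v_y0 − g t = 35.90 − 16.8 × 4.429 = −38.51 m/s.
Speed: |v| = √(vₓ² + v_y²) = √(41.40² + 38.51²) = 56.54 m/s.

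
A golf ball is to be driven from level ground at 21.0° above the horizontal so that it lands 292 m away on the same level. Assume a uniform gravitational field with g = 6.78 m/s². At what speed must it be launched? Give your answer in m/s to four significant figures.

From R = (v₀² / g) sin 2θ: v₀ = √(gR / sin 2θ).
v₀ = √(6.78 × 292 / sin 42.00°) = √(1980 / 0.6691) = √2958.7 = 54.39 m/s.

54.39 m/s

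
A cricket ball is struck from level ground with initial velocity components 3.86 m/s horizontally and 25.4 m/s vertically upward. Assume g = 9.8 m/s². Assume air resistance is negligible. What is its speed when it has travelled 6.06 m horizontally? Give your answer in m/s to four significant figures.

10.73 m/s

x = vₓ t ⇒ t = 6.06/3.860 = 1.570 s.
Vertical velocity there: v_y = v_y0 − g t = 25.40 − 9.80 × 1.570 = 10.01 m/s.
Speed: √(vₓ² + v_y²) = √(3.860² + 10.01²) = 10.73 m/s.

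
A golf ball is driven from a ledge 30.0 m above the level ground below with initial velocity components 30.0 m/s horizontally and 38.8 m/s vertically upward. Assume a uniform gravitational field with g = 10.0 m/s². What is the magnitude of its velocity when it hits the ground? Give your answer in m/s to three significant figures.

Vertical motion (up positive, ground at y = 0): 5.000 t² − (38.80) t − 30.0 = 0, so t = (38.80 + √(38.80² + 2·10.0·30.0)) / 10.0 = (38.80 + 45.89) / 10.0 = 8.469 s.
Vertical velocity at impact: v_y = v_y0 − g t = 38.80 − 10.0 × 8.469 = −45.89 m/s.
Speed: |v| = √(vₓ² + v_y²) = √(30.00² + 45.89²) = 54.82 m/s.

54.8 m/s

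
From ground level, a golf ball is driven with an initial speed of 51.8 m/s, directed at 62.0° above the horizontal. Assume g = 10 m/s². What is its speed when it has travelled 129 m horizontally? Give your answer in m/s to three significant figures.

25.4 m/s

Horizontal component vₓ = 51.80 cos 62.0° = 24.32 m/s; vertical v_y0 = 51.80 sin 62.0° = 45.74 m/s.
Time to reach x = 129 m: t = x/vₓ = 129/24.32 = 5.305 s.
Vertical velocity there: v_y = v_y0 − g t = 45.74 − 10.0 × 5.305 = −7.309 m/s.
Speed: √(vₓ² + v_y²) = √(24.32² + 7.309²) = 25.39 m/s.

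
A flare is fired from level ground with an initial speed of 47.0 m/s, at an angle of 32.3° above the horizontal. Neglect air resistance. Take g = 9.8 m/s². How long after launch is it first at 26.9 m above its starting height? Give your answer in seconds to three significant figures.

1.52 s

Resolve: vₓ = 47.00 cos 32.3° = 39.73 m/s and v_y0 = 47.00 sin 32.3° = 25.11 m/s.
Require v_y0 t − ½ g t² = 26.9, i.e. 4.900 t² − 25.11 t + 26.9 = 0.
t = [25.11 ± √(25.11² − 2·9.80·26.9)] / 9.80 = (25.11 ± 10.17) / 9.80, so t = 1.525 s or t = 3.601 s.
The first (ascending) time is 1.525 s.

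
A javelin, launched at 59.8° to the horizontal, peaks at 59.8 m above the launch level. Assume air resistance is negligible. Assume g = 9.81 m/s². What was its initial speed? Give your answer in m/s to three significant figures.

39.6 m/s

At the peak v_y = 0, so v_y0 = √(2gH) = √(2 × 9.81 × 59.8) = 34.25 m/s.
v_y0 = v₀ sin θ ⇒ v₀ = 34.25 / sin 59.8° = 39.63 m/s.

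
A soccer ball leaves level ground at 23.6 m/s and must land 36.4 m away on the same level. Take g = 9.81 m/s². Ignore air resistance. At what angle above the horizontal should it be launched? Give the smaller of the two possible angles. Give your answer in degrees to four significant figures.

19.94°

Level-ground range R = v₀² sin(2θ)/g ⇒ sin(2θ) = gR/v₀² = 9.81 × 36.4 / 23.6² = 0.6411.
2θ = 39.88° or 180° − 39.88° = 140.1°, so θ = 19.94° or 70.06°.
The smaller angle is 19.94°.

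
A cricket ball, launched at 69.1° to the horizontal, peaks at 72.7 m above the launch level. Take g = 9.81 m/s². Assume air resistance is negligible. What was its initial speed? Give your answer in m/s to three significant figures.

40.4 m/s

At the peak v_y = 0, so v_y0 = √(2gH) = √(2 × 9.81 × 72.7) = 37.77 m/s.
v_y0 = v₀ sin θ ⇒ v₀ = 37.77 / sin 69.1° = 40.43 m/s.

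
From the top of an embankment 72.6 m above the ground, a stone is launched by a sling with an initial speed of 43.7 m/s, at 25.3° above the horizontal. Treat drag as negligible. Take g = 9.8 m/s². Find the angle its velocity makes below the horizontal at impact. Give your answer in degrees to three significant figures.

46.8°

Components: vₓ = 43.70 cos 25.3° = 39.51 m/s, v_y0 = 43.70 sin 25.3° = 18.68 m/s.
Vertical motion (up positive, ground at y = 0): 4.900 t² − (18.68) t − 72.6 = 0, so t = (18.68 + √(18.68² + 2·9.80·72.6)) / 9.80 = (18.68 + 42.09) / 9.80 = 6.201 s.
At impact: v_y = v_y0 − g t = −42.09 m/s; vₓ = 39.51 m/s.
Angle below horizontal: arctan(|v_y|/vₓ) = arctan(42.09/39.51) = 46.81°.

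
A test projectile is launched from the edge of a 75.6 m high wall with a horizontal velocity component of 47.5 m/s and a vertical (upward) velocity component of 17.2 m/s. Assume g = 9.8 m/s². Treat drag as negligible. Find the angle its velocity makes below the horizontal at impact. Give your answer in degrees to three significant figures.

With up positive and y = 0 at the ground: y(t) = 75.6 + (17.20) t − 4.900 t². Setting y = 0 and taking the positive root: t = [17.20 + √(17.20² + 2·9.80·75.6)] / 9.80 = (17.20 + 42.16) / 9.80 = 6.057 s.
At impact: v_y = v_y0 − g t = −42.16 m/s; vₓ = 47.50 m/s.
Angle below horizontal: arctan(|v_y|/vₓ) = arctan(42.16/47.50) = 41.59°.

41.6°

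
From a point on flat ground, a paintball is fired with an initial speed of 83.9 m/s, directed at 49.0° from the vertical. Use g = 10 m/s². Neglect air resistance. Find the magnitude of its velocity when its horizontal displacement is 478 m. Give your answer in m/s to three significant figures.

vₓ = 83.90 sin 49.0° = 63.32 m/s; v_y0 = 83.90 cos 49.0° = 55.04 m/s.
x = vₓ t ⇒ t = 478/63.32 = 7.549 s.
Vertical velocity there: v_y = v_y0 − g t = 55.04 − 10.0 × 7.549 = −20.45 m/s.
Speed: √(vₓ² + v_y²) = √(63.32² + 20.45²) = 66.54 m/s.

66.5 m/s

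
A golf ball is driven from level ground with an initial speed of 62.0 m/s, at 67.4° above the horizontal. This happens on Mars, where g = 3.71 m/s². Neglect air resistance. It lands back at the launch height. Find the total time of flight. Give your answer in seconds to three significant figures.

30.9 s

Horizontal component vₓ = 62.00 cos 67.4° = 23.83 m/s; vertical v_y0 = 62.00 sin 67.4° = 57.24 m/s.
Landing at launch height ⇒ T = 2 v_y0 / g = 2 × 57.24 / 3.71 = 30.86 s.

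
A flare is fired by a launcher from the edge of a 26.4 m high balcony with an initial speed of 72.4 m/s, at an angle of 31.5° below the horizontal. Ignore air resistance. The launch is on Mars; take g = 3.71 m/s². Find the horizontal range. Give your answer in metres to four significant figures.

41.70 m

Components: vₓ = 72.40 cos 31.5° = 61.73 m/s, v_y0 = −37.83 m/s (downward).
With up positive and y = 0 at the ground: y(t) = 26.4 + (−37.83) t − 1.855 t². Setting y = 0 and taking the positive root: t = [−37.83 + √(37.83² + 2·3.71·26.4)] / 3.71 = (−37.83 + 40.34) / 3.71 = 0.6755 s.
Horizontal distance: R = vₓ t = 61.73 × 0.6755 = 41.70 m.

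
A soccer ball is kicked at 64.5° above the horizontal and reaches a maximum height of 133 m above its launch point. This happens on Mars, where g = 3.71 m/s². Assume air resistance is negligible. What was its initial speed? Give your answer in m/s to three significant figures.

34.8 m/s

At the peak v_y = 0, so v_y0 = √(2gH) = √(2 × 3.71 × 133) = 31.41 m/s.
v_y0 = v₀ sin θ ⇒ v₀ = 31.41 / sin 64.5° = 34.80 m/s.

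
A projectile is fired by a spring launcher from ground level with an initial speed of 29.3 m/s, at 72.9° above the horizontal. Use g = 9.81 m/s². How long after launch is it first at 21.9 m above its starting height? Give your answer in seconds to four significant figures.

0.9352 s

Resolve: vₓ = 29.30 cos 72.9° = 8.615 m/s and v_y0 = 29.30 sin 72.9° = 28.00 m/s.
Height y(t) = 28.00 t − 4.905 t² = 21.9 gives 4.905 t² − 28.00 t + 21.9 = 0.
t = [28.00 ± √(28.00² − 2·9.81·21.9)] / 9.81 = (28.00 ± 18.83) / 9.81, so t = 0.9352 s or t = 4.774 s.
The first (ascending) time is 0.9352 s.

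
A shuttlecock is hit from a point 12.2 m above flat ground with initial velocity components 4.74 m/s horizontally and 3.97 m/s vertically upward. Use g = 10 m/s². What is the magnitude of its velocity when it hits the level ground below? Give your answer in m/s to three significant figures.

16.8 m/s

Vertical motion (up positive, ground at y = 0): 5.000 t² − (3.970) t − 12.2 = 0, so t = (3.970 + √(3.970² + 2·10.0·12.2)) / 10.0 = (3.970 + 16.12) / 10.0 = 2.009 s.
Vertical velocity at impact: v_y = v_y0 − g t = 3.970 − 10.0 × 2.009 = −16.12 m/s.
Speed: |v| = √(vₓ² + v_y²) = √(4.740² + 16.12²) = 16.80 m/s.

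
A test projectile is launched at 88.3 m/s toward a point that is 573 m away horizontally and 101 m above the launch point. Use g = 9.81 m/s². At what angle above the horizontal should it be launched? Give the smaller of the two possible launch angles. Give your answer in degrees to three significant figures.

Trajectory: y = x tanθ − g x² (1 + tan²θ)/(2v₀²). With x = 573, y = 101, v₀ = 88.3, g = 9.81:
206.6 tan²θ − 573 tanθ + (307.6) = 0.
tanθ = [573 ± √(573² − 4 × 206.6 × (307.6))] / (2 × 206.6) = (573 ± 272.5) / 413.1, giving tanθ = 0.7275 or 2.047.
θ = 36.04° or 63.96°; the smaller is 36.04°.

36.0°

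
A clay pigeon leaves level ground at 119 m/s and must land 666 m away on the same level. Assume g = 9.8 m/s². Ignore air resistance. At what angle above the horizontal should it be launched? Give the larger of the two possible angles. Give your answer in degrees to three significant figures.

76.3°

R = v₀² sin 2θ / g gives sin 2θ = gR/v₀² = 9.80·666/119² = 0.4609.
2θ = 27.45° or 180° − 27.45° = 152.6°, so θ = 13.72° or 76.28°.
The larger angle is 76.28°.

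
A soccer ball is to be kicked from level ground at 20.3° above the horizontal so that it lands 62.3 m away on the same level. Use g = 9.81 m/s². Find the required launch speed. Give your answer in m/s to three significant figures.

From R = (v₀² / g) sin 2θ: v₀ = √(gR / sin 2θ).
v₀ = √(9.81 × 62.3 / sin 40.60°) = √(611.2 / 0.6508) = √939.13 = 30.65 m/s.

30.6 m/s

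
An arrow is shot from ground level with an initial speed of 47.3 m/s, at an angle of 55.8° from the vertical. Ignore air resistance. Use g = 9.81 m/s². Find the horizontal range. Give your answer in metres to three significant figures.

Horizontal component vₓ = 47.30 sin 55.8° = 39.12 m/s; vertical v_y0 = 47.30 cos 55.8° = 26.59 m/s.
Time aloft: T = 2 v_y0 / g = 2 × 26.59 / 9.81 = 5.420 s.
Range: R = vₓ T = 39.12 × 5.420 = 212.0 m.

212 m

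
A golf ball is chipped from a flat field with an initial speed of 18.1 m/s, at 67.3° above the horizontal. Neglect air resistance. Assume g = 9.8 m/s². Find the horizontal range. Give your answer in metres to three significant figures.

23.8 m

Components: vₓ = 18.10 cos 67.3° = 6.985 m/s, v_y0 = 18.10 sin 67.3° = 16.70 m/s.
Time aloft: T = 2 v_y0 / g = 2 × 16.70 / 9.80 = 3.408 s.
Range: R = vₓ T = 6.985 × 3.408 = 23.80 m.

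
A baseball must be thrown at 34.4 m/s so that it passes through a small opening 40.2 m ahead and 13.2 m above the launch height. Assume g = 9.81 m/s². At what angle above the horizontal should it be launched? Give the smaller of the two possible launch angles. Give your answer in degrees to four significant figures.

28.56°

Trajectory: y = x tanθ − g x² (1 + tan²θ)/(2v₀²). With x = 40.2, y = 13.2, v₀ = 34.4, g = 9.81:
6.698 tan²θ − 40.2 tanθ + (19.90) = 0.
tanθ = [40.2 ± √(40.2² − 4 × 6.698 × (19.90))] / (2 × 6.698) = (40.2 ± 32.91) / 13.40, giving tanθ = 0.5444 or 5.457.
θ = 28.56° or 79.62°; the smaller is 28.56°.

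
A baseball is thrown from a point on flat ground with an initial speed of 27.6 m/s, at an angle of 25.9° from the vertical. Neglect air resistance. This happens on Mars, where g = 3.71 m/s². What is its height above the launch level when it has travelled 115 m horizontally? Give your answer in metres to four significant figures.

Horizontal component vₓ = 27.60 sin 25.9° = 12.06 m/s; vertical v_y0 = 27.60 cos 25.9° = 24.83 m/s.
Time to reach x = 115 m: t = x/vₓ = 115/12.06 = 9.539 s.
Height: y = v_y0 t − ½ g t² = 24.83 × 9.539 − 1.855 × 9.539² = 236.8 − 168.8 = 68.04 m.

68.04 m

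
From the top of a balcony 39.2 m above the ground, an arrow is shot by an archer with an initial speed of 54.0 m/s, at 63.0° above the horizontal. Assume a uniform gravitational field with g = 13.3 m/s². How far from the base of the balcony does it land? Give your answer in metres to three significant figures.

Components: vₓ = 54.00 cos 63.0° = 24.52 m/s, v_y0 = 54.00 sin 63.0° = 48.11 m/s.
With up positive and y = 0 at the ground: y(t) = 39.2 + (48.11) t − 6.650 t². Setting y = 0 and taking the positive root: t = [48.11 + √(48.11² + 2·13.3·39.2)] / 13.3 = (48.11 + 57.95) / 13.3 = 7.974 s.
Horizontal distance: R = vₓ t = 24.52 × 7.974 = 195.5 m.

195 m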